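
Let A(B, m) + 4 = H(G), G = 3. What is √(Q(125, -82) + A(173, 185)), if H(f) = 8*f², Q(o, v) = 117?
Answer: √185 ≈ 13.601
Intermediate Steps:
A(B, m) = 68 (A(B, m) = -4 + 8*3² = -4 + 8*9 = -4 + 72 = 68)
√(Q(125, -82) + A(173, 185)) = √(117 + 68) = √185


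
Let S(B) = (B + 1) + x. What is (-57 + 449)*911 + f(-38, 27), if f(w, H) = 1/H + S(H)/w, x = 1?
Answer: 366396167/1026 ≈ 3.5711e+5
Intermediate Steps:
S(B) = 2 + B (S(B) = (B + 1) + 1 = (1 + B) + 1 = 2 + B)
f(w, H) = 1/H + (2 + H)/w
(-57 + 449)*911 + f(-38, 27) = (-57 + 449)*911 + (-38 + 27*(2 + 27))/(27*(-38)) = 392*911 + (1/27)*(-1/38)*(-38 + 27*29) = 357112 + (1/27)*(-1/38)*(-38 + 783) = 357112 + (1/27)*(-1/38)*745 = 357112 - 745/1026 = 366396167/1026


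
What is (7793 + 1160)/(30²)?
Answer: 8953/900 ≈ 9.9478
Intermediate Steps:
(7793 + 1160)/(30²) = 8953/900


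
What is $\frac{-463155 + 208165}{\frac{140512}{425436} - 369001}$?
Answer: $\frac{27120481410}{39246542231} \approx 0.69103$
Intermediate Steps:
$\frac{-463155 + 208165}{\frac{140512}{425436} - 369001} = - \frac{254990}{140512 \cdot \frac{1}{425436} - 369001} = - \frac{254990}{\frac{35128}{106359} - 369001} = - \frac{254990}{- \frac{39246542231}{106359}} = \left(-254990\right) \left(- \frac{106359}{39246542231}\right) = \frac{27120481410}{39246542231}$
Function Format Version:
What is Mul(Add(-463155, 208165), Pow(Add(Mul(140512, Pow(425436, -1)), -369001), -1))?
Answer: Rational(27120481410, 39246542231) ≈ 0.69103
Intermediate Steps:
Mul(Add(-463155, 208165), Pow(Add(Mul(140512, Pow(425436, -1)), -369001), -1)) = Mul(-254990, Pow(Add(Mul(140512, Rational(1, 425436)), -369001), -1)) = Mul(-254990, Pow(Add(Rational(35128, 106359), -369001), -1)) = Mul(-254990, Pow(Rational(-39246542231, 106359), -1)) = Mul(-254990, Rational(-106359, 39246542231)) = Rational(27120481410, 39246542231)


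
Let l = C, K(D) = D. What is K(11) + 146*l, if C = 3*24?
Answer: 10523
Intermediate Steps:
C = 72
l = 72
K(11) + 146*l = 11 + 146*72 = 11 + 10512 = 10523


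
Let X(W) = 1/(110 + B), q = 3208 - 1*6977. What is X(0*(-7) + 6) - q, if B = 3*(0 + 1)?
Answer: 425898/113 ≈ 3769.0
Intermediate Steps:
q = -3769 (q = 3208 - 6977 = -3769)
B = 3 (B = 3*1 = 3)
X(W) = 1/113 (X(W) = 1/(110 + 3) = 1/113)
X(0*(-7) + 6) - q = 1/113 - 1*(-3769) = 1/113 + 3769 = 425898/113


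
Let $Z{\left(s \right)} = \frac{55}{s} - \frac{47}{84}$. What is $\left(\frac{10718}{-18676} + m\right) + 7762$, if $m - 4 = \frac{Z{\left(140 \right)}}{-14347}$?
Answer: $\frac{67849036243}{8737323} \approx 7765.4$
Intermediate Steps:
$Z{\left(s \right)} = - \frac{47}{84} + \frac{55}{s}$ ($Z{\left(s \right)} = \frac{55}{s} - \frac{47}{84} = - \frac{47}{84} + \frac{55}{s}$)
$m = \frac{344329}{86082}$ ($m = 4 + \frac{- \frac{47}{84} + \frac{55}{140}}{-14347} = 4 + \left(- \frac{47}{84} + 55 \cdot \frac{1}{140}\right) \left(- \frac{1}{14347}\right) = 4 + \left(- \frac{47}{84} + \frac{11}{28}\right) \left(- \frac{1}{14347}\right) = 4 - - \frac{1}{86082} = 4 + \frac{1}{86082} = \frac{344329}{86082} \approx 4.0$)
$\left(\frac{10718}{-18676} + m\right) + 7762 = \left(\frac{10718}{-18676} + \frac{344329}{86082}\right) + 7762 = \left(10718 \left(- \frac{1}{18676}\right) + \frac{344329}{86082}\right) + 7762 = \left(- \frac{233}{406} + \frac{344329}{86082}\right) + 7762 = \frac{29935117}{8737323} + 7762 = \frac{67849036243}{8737323}$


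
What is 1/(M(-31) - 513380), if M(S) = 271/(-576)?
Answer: -576/295707151 ≈ -1.9479e-6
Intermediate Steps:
M(S) = -271/576 (M(S) = 271*(-1/576) = -271/576)
1/(M(-31) - 513380) = 1/(-271/576 - 513380) = 1/(-295707151/576) = -576/295707151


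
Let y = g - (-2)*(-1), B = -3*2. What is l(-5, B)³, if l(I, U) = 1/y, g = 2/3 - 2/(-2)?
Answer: -27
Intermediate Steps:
B = -6
g = 5/3 (g = 2*(⅓) - 2*(-½) = ⅔ + 1 = 5/3 ≈ 1.6667)
y = -⅓ (y = 5/3 - (-2)*(-1) = 5/3 - 1*2 = 5/3 - 2 = -⅓ ≈ -0.33333)
l(I, U) = -3 (l(I, U) = 1/(-⅓) = -3)
l(-5, B)³ = (-3)³ = -27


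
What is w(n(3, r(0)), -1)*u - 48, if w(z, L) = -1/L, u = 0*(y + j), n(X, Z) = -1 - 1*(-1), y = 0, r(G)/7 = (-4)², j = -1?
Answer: -48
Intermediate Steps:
r(G) = 112 (r(G) = 7*(-4)² = 7*16 = 112)
n(X, Z) = 0 (n(X, Z) = -1 + 1 = 0)
u = 0 (u = 0*(0 - 1) = 0*(-1) = 0)
w(n(3, r(0)), -1)*u - 48 = -1/(-1)*0 - 48 = -1*(-1)*0 - 48 = 1*0 - 48 = 0 - 48 = -48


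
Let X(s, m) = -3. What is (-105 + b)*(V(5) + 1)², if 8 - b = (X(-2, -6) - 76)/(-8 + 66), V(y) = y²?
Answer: -1874886/29 ≈ -64651.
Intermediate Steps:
b = 543/58 (b = 8 - (-3 - 76)/(-8 + 66) = 8 - (-79)/58 = 8 - 1*(-79/58) = 8 + 79/58 = 543/58 ≈ 9.3621)
(-105 + b)*(V(5) + 1)² = (-105 + 543/58)*(5² + 1)² = -5547*(25 + 1)²/58 = -5547/58*26² = -5547/58*676 = -1874886/29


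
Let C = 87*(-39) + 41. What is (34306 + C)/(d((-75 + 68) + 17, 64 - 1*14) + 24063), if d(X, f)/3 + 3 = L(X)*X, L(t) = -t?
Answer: 5159/3959 ≈ 1.3031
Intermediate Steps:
C = -3352 (C = -3393 + 41 = -3352)
d(X, f) = -9 - 3*X² (d(X, f) = -9 + 3*((-X)*X) = -9 + 3*(-X²) = -9 - 3*X²)
(34306 + C)/(d((-75 + 68) + 17, 64 - 1*14) + 24063) = (34306 - 3352)/((-9 - 3*((-75 + 68) + 17)²) + 24063) = 30954/((-9 - 3*(-7 + 17)²) + 24063) = 30954/((-9 - 3*10²) + 24063) = 30954/((-9 - 3*100) + 24063) = 30954/((-9 - 300) + 24063) = 30954/(-309 + 24063) = 30954/23754 = 30954*(1/23754) = 5159/3959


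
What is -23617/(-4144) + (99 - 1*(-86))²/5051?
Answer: 261117867/20931344 ≈ 12.475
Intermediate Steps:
-23617/(-4144) + (99 - 1*(-86))²/5051 = -23617*(-1/4144) + (99 + 86)²*(1/5051) = 23617/4144 + 185²*(1/5051) = 23617/4144 + 34225*(1/5051) = 23617/4144 + 34225/5051 = 261117867/20931344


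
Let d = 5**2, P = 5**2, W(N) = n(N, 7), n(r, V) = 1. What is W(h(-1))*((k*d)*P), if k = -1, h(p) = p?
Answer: -625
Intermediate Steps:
W(N) = 1
P = 25
d = 25
W(h(-1))*((k*d)*P) = 1*(-1*25*25) = 1*(-25*25) = 1*(-625) = -625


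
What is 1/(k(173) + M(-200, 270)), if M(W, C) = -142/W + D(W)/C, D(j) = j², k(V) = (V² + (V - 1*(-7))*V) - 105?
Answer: 2700/165004717 ≈ 1.6363e-5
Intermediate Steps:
k(V) = -105 + V² + V*(7 + V) (k(V) = (V² + (V + 7)*V) - 105 = (V² + (7 + V)*V) - 105 = (V² + V*(7 + V)) - 105 = -105 + V² + V*(7 + V))
M(W, C) = -142/W + W²/C
1/(k(173) + M(-200, 270)) = 1/((-105 + 2*173² + 7*173) + (-142/(-200) + (-200)²/270)) = 1/((-105 + 2*29929 + 1211) + (-142*(-1/200) + (1/270)*40000)) = 1/((-105 + 59858 + 1211) + (71/100 + 4000/27)) = 1/(60964 + 401917/2700) = 1/(165004717/2700) = 2700/165004717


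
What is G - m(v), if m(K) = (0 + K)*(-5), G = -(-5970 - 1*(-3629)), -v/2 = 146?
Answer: 881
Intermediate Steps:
v = -292 (v = -2*146 = -292)
G = 2341 (G = -(-5970 + 3629) = -1*(-2341) = 2341)
m(K) = -5*K (m(K) = K*(-5) = -5*K)
G - m(v) = 2341 - (-5)*(-292) = 2341 - 1*1460 = 2341 - 1460 = 881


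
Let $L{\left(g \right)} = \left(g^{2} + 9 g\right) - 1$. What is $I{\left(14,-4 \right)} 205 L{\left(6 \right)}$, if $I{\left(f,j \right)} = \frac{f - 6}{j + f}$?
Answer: $14596$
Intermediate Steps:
$L{\left(g \right)} = -1 + g^{2} + 9 g$
$I{\left(f,j \right)} = \frac{-6 + f}{f + j}$
$I{\left(14,-4 \right)} 205 L{\left(6 \right)} = \frac{-6 + 14}{14 - 4} \cdot 205 \left(-1 + 6^{2} + 9 \cdot 6\right) = \frac{1}{10} \cdot 8 \cdot 205 \left(-1 + 36 + 54\right) = \frac{1}{10} \cdot 8 \cdot 205 \cdot 89 = \frac{4}{5} \cdot 205 \cdot 89 = 164 \cdot 89 = 14596$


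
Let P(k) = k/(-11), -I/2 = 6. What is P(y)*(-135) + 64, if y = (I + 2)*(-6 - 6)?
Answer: 16904/11 ≈ 1536.7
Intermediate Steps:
I = -12 (I = -2*6 = -12)
y = 120 (y = (-12 + 2)*(-6 - 6) = -10*(-12) = 120)
P(k) = -k/11 (P(k) = k*(-1/11) = -k/11)
P(y)*(-135) + 64 = -1/11*120*(-135) + 64 = -120/11*(-135) + 64 = 16200/11 + 64 = 16904/11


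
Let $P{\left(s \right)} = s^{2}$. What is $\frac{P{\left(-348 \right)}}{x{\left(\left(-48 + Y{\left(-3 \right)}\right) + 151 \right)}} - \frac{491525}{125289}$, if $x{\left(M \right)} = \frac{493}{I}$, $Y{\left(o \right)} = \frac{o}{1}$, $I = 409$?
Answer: $\frac{213983251451}{2129913} \approx 1.0047 \cdot 10^{5}$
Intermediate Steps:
$Y{\left(o \right)} = o$ ($Y{\left(o \right)} = o 1 = o$)
$x{\left(M \right)} = \frac{493}{409}$
$\frac{P{\left(-348 \right)}}{x{\left(\left(-48 + Y{\left(-3 \right)}\right) + 151 \right)}} - \frac{491525}{125289} = \frac{\left(-348\right)^{2}}{\frac{493}{409}} - \frac{491525}{125289} = 121104 \cdot \frac{409}{493} - \frac{491525}{125289} = \frac{1707984}{17} - \frac{491525}{125289} = \frac{213983251451}{2129913}$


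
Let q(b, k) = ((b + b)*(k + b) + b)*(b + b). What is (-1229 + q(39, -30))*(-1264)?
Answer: -71503216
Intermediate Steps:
q(b, k) = 2*b*(b + 2*b*(b + k)) (q(b, k) = ((2*b)*(b + k) + b)*(2*b) = (2*b*(b + k) + b)*(2*b) = (b + 2*b*(b + k))*(2*b) = 2*b*(b + 2*b*(b + k)))
(-1229 + q(39, -30))*(-1264) = (-1229 + 39²*(2 + 4*39 + 4*(-30)))*(-1264) = (-1229 + 1521*(2 + 156 - 120))*(-1264) = (-1229 + 1521*38)*(-1264) = (-1229 + 57798)*(-1264) = 56569*(-1264) = -71503216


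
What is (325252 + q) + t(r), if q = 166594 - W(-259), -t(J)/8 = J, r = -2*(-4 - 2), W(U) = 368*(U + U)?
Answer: 682374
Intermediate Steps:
W(U) = 736*U (W(U) = 368*(2*U) = 736*U)
r = 12 (r = -2*(-6) = 12)
t(J) = -8*J
q = 357218 (q = 166594 - 736*(-259) = 166594 - 1*(-190624) = 166594 + 190624 = 357218)
(325252 + q) + t(r) = (325252 + 357218) - 8*12 = 682470 - 96 = 682374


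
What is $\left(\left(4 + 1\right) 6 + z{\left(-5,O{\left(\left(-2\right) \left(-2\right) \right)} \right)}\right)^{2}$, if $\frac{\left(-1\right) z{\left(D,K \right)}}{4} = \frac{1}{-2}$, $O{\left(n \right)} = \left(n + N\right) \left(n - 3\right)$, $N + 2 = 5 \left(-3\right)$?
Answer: $1024$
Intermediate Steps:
$N = -17$ ($N = -2 + 5 \left(-3\right) = -2 - 15 = -17$)
$O{\left(n \right)} = \left(-17 + n\right) \left(-3 + n\right)$ ($O{\left(n \right)} = \left(n - 17\right) \left(n - 3\right) = \left(-17 + n\right) \left(-3 + n\right)$)
$z{\left(D,K \right)} = 2$ ($z{\left(D,K \right)} = - \frac{4}{-2} = \left(-4\right) \left(- \frac{1}{2}\right) = 2$)
$\left(\left(4 + 1\right) 6 + z{\left(-5,O{\left(\left(-2\right) \left(-2\right) \right)} \right)}\right)^{2} = \left(\left(4 + 1\right) 6 + 2\right)^{2} = \left(5 \cdot 6 + 2\right)^{2} = \left(30 + 2\right)^{2} = 32^{2} = 1024$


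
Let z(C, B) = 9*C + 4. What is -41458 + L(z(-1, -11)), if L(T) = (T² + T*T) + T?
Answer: -41413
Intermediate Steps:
z(C, B) = 4 + 9*C
L(T) = T + 2*T² (L(T) = (T² + T²) + T = 2*T² + T = T + 2*T²)
-41458 + L(z(-1, -11)) = -41458 + (4 + 9*(-1))*(1 + 2*(4 + 9*(-1))) = -41458 + (4 - 9)*(1 + 2*(4 - 9)) = -41458 - 5*(1 + 2*(-5)) = -41458 - 5*(1 - 10) = -41458 - 5*(-9) = -41458 + 45 = -41413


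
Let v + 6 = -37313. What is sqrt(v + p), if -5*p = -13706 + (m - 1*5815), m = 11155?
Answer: I*sqrt(891145)/5 ≈ 188.8*I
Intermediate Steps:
v = -37319 (v = -6 - 37313 = -37319)
p = 8366/5 (p = -(-13706 + (11155 - 1*5815))/5 = -(-13706 + (11155 - 5815))/5 = -(-13706 + 5340)/5 = -1/5*(-8366) = 8366/5 ≈ 1673.2)
sqrt(v + p) = sqrt(-37319 + 8366/5) = sqrt(-178229/5) = I*sqrt(891145)/5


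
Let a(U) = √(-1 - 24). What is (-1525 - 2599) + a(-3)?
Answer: -4124 + 5*I ≈ -4124.0 + 5.0*I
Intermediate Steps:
a(U) = 5*I (a(U) = √(-25) = 5*I)
(-1525 - 2599) + a(-3) = (-1525 - 2599) + 5*I = -4124 + 5*I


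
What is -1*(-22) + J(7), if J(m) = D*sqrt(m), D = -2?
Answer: 22 - 2*sqrt(7) ≈ 16.708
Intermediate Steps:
J(m) = -2*sqrt(m)
-1*(-22) + J(7) = -1*(-22) - 2*sqrt(7) = 22 - 2*sqrt(7)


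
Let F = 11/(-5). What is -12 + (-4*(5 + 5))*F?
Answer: 76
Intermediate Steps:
F = -11/5 (F = 11*(-⅕) = -11/5 ≈ -2.2000)
-12 + (-4*(5 + 5))*F = -12 - 4*(5 + 5)*(-11/5) = -12 - 4*10*(-11/5) = -12 - 40*(-11/5) = -12 + 88 = 76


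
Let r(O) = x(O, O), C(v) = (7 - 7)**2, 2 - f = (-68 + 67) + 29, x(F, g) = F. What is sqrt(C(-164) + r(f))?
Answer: I*sqrt(26) ≈ 5.099*I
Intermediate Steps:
f = -26 (f = 2 - ((-68 + 67) + 29) = 2 - (-1 + 29) = 2 - 1*28 = 2 - 28 = -26)
C(v) = 0 (C(v) = 0**2 = 0)
r(O) = O
sqrt(C(-164) + r(f)) = sqrt(0 - 26) = sqrt(-26) = I*sqrt(26)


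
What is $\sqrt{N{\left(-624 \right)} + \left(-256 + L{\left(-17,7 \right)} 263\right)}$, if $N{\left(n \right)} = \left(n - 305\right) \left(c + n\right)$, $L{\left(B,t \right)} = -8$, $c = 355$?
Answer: $\sqrt{247541} \approx 497.54$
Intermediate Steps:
$N{\left(n \right)} = \left(-305 + n\right) \left(355 + n\right)$ ($N{\left(n \right)} = \left(n - 305\right) \left(355 + n\right) = \left(-305 + n\right) \left(355 + n\right)$)
$\sqrt{N{\left(-624 \right)} + \left(-256 + L{\left(-17,7 \right)} 263\right)} = \sqrt{\left(-108275 + \left(-624\right)^{2} + 50 \left(-624\right)\right) - 2360} = \sqrt{\left(-108275 + 389376 - 31200\right) - 2360} = \sqrt{249901 - 2360} = \sqrt{247541}$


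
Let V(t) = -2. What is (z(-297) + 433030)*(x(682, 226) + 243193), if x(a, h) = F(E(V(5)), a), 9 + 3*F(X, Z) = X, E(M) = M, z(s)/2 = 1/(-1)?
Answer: 315923371904/3 ≈ 1.0531e+11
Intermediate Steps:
z(s) = -2 (z(s) = 2/(-1) = 2*(-1) = -2)
F(X, Z) = -3 + X/3
x(a, h) = -11/3 (x(a, h) = -3 + (1/3)*(-2) = -3 - 2/3 = -11/3)
(z(-297) + 433030)*(x(682, 226) + 243193) = (-2 + 433030)*(-11/3 + 243193) = 433028*(729568/3) = 315923371904/3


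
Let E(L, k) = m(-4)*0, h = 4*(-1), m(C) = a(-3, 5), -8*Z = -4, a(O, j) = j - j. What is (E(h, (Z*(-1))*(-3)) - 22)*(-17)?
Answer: 374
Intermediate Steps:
a(O, j) = 0
Z = ½ (Z = -⅛*(-4) = ½ ≈ 0.50000)
m(C) = 0
h = -4
E(L, k) = 0 (E(L, k) = 0*0 = 0)
(E(h, (Z*(-1))*(-3)) - 22)*(-17) = (0 - 22)*(-17) = -22*(-17) = 374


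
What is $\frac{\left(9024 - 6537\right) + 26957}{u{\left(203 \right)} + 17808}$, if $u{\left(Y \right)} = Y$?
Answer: $\frac{29444}{18011} \approx 1.6348$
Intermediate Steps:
$\frac{\left(9024 - 6537\right) + 26957}{u{\left(203 \right)} + 17808} = \frac{\left(9024 - 6537\right) + 26957}{203 + 17808} = \frac{2487 + 26957}{18011} = 29444 \cdot \frac{1}{18011} = \frac{29444}{18011}$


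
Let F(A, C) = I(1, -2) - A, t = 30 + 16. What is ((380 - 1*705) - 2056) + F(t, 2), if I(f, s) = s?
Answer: -2429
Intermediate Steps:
t = 46
F(A, C) = -2 - A
((380 - 1*705) - 2056) + F(t, 2) = ((380 - 1*705) - 2056) + (-2 - 1*46) = ((380 - 705) - 2056) + (-2 - 46) = (-325 - 2056) - 48 = -2381 - 48 = -2429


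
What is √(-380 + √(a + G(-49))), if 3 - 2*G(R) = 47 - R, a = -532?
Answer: √(-1520 + 2*I*√2314)/2 ≈ 0.61661 + 19.503*I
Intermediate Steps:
G(R) = -22 + R/2 (G(R) = 3/2 - (47 - R)/2 = 3/2 + (-47/2 + R/2) = -22 + R/2)
√(-380 + √(a + G(-49))) = √(-380 + √(-532 + (-22 + (½)*(-49)))) = √(-380 + √(-532 + (-22 - 49/2))) = √(-380 + √(-532 - 93/2)) = √(-380 + √(-1157/2)) = √(-380 + I*√2314/2)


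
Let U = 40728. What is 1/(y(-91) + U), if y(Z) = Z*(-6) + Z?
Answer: 1/41183 ≈ 2.4282e-5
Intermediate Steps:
y(Z) = -5*Z (y(Z) = -6*Z + Z = -5*Z)
1/(y(-91) + U) = 1/(-5*(-91) + 40728) = 1/(455 + 40728) = 1/41183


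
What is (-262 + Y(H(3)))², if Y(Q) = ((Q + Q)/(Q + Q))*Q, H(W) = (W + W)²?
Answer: 51076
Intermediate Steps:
H(W) = 4*W² (H(W) = (2*W)² = 4*W²)
Y(Q) = Q (Y(Q) = ((2*Q)/((2*Q)))*Q = ((2*Q)*(1/(2*Q)))*Q = 1*Q = Q)
(-262 + Y(H(3)))² = (-262 + 4*3²)² = (-262 + 4*9)² = (-262 + 36)² = (-226)² = 51076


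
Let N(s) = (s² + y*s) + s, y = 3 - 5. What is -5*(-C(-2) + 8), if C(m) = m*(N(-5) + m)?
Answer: -320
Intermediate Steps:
y = -2
N(s) = s² - s (N(s) = (s² - 2*s) + s = s² - s)
C(m) = m*(30 + m) (C(m) = m*(-5*(-1 - 5) + m) = m*(-5*(-6) + m) = m*(30 + m))
-5*(-C(-2) + 8) = -5*(-(-2)*(30 - 2) + 8) = -5*(-(-2)*28 + 8) = -5*(-1*(-56) + 8) = -5*(56 + 8) = -5*64 = -320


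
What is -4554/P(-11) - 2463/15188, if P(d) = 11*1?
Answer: -6290295/15188 ≈ -414.16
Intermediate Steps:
P(d) = 11
-4554/P(-11) - 2463/15188 = -4554/11 - 2463/15188 = -4554*1/11 - 2463*1/15188 = -414 - 2463/15188 = -6290295/15188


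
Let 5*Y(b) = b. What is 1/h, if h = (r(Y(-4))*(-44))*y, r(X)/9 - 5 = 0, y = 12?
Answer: -1/23760 ≈ -4.2088e-5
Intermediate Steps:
Y(b) = b/5
r(X) = 45 (r(X) = 45 + 9*0 = 45 + 0 = 45)
h = -23760 (h = (45*(-44))*12 = -1980*12 = -23760)
1/h = 1/(-23760) = -1/23760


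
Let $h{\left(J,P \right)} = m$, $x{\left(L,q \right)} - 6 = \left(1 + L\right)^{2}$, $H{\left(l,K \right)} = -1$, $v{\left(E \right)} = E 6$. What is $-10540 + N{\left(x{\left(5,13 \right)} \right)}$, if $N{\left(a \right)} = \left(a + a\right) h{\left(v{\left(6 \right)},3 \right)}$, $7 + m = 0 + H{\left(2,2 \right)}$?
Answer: $-11212$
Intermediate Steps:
$v{\left(E \right)} = 6 E$
$x{\left(L,q \right)} = 6 + \left(1 + L\right)^{2}$
$m = -8$ ($m = -7 + \left(0 - 1\right) = -7 - 1 = -8$)
$h{\left(J,P \right)} = -8$
$N{\left(a \right)} = - 16 a$ ($N{\left(a \right)} = \left(a + a\right) \left(-8\right) = 2 a \left(-8\right) = - 16 a$)
$-10540 + N{\left(x{\left(5,13 \right)} \right)} = -10540 - 16 \left(6 + \left(1 + 5\right)^{2}\right) = -10540 - 16 \left(6 + 6^{2}\right) = -10540 - 16 \left(6 + 36\right) = -10540 - 672 = -11212$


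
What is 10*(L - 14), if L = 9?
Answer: -50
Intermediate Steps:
10*(L - 14) = 10*(9 - 14) = 10*(-5) = -50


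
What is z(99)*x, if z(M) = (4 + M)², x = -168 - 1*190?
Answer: -3798022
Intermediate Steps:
x = -358 (x = -168 - 190 = -358)
z(99)*x = (4 + 99)²*(-358) = 103²*(-358) = 10609*(-358) = -3798022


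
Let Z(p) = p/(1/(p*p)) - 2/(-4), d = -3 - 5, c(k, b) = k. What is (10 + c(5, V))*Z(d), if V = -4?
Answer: -15345/2 ≈ -7672.5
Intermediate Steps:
d = -8
Z(p) = ½ + p³ (Z(p) = p/(1/(p²)) - 2*(-¼) = p/(p⁻²) + ½ = p*p² + ½ = p³ + ½ = ½ + p³)
(10 + c(5, V))*Z(d) = (10 + 5)*(½ + (-8)³) = 15*(½ - 512) = 15*(-1023/2) = -15345/2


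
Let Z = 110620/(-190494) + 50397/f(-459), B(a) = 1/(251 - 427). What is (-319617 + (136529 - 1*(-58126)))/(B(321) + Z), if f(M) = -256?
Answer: 33516751809024/52959070561 ≈ 632.88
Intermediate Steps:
B(a) = -1/176 (B(a) = 1/(-176) = -1/176)
Z = -4814322419/24383232 (Z = 110620/(-190494) + 50397/(-256) = 110620*(-1/190494) + 50397*(-1/256) = -55310/95247 - 50397/256 = -4814322419/24383232 ≈ -197.44)
(-319617 + (136529 - 1*(-58126)))/(B(321) + Z) = (-319617 + (136529 - 1*(-58126)))/(-1/176 - 4814322419/24383232) = (-319617 + (136529 + 58126))/(-52959070561/268215552) = (-319617 + 194655)*(-268215552/52959070561) = -124962*(-268215552/52959070561) = 33516751809024/52959070561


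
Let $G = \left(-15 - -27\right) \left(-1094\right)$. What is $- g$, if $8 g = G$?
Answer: $1641$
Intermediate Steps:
$G = -13128$ ($G = \left(-15 + 27\right) \left(-1094\right) = 12 \left(-1094\right) = -13128$)
$g = -1641$ ($g = \frac{1}{8} \left(-13128\right) = -1641$)
$- g = \left(-1\right) \left(-1641\right) = 1641$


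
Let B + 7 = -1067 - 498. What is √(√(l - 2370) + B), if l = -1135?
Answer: √(-1572 + I*√3505) ≈ 0.7465 + 39.655*I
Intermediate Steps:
B = -1572 (B = -7 + (-1067 - 498) = -7 - 1565 = -1572)
√(√(l - 2370) + B) = √(√(-1135 - 2370) - 1572) = √(√(-3505) - 1572) = √(I*√3505 - 1572) = √(-1572 + I*√3505)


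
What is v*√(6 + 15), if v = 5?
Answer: 5*√21 ≈ 22.913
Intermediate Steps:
v*√(6 + 15) = 5*√(6 + 15) = 5*√21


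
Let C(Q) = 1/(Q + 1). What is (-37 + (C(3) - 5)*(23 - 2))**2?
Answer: 299209/16 ≈ 18701.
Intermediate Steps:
C(Q) = 1/(1 + Q)
(-37 + (C(3) - 5)*(23 - 2))**2 = (-37 + (1/(1 + 3) - 5)*(23 - 2))**2 = (-37 + (1/4 - 5)*21)**2 = (-37 - 19/4*21)**2 = (-37 - 399/4)**2 = (-547/4)**2 = 299209/16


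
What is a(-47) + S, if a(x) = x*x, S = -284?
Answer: 1925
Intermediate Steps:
a(x) = x²
a(-47) + S = (-47)² - 284 = 2209 - 284 = 1925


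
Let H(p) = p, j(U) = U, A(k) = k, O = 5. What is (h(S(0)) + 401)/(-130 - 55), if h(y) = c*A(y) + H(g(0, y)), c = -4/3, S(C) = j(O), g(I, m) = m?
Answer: -1198/555 ≈ -2.1586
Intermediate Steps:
S(C) = 5
c = -4/3 (c = -4*1/3 = -4/3 ≈ -1.3333)
h(y) = -y/3 (h(y) = -4*y/3 + y = -y/3)
(h(S(0)) + 401)/(-130 - 55) = (-1/3*5 + 401)/(-130 - 55) = (-5/3 + 401)/(-185) = (1198/3)*(-1/185) = -1198/555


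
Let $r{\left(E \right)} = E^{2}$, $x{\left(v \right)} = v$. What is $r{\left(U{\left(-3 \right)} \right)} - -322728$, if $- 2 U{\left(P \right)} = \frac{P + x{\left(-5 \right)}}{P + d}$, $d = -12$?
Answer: $\frac{72613816}{225} \approx 3.2273 \cdot 10^{5}$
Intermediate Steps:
$U{\left(P \right)} = - \frac{-5 + P}{2 \left(-12 + P\right)}$ ($U{\left(P \right)} = - \frac{\left(P - 5\right) \frac{1}{P - 12}}{2} = - \frac{\left(-5 + P\right) \frac{1}{-12 + P}}{2} = - \frac{\frac{1}{-12 + P} \left(-5 + P\right)}{2} = - \frac{-5 + P}{2 \left(-12 + P\right)}$)
$r{\left(U{\left(-3 \right)} \right)} - -322728 = \left(\frac{5 - -3}{2 \left(-12 - 3\right)}\right)^{2} - -322728 = \left(\frac{5 + 3}{2 \left(-15\right)}\right)^{2} + 322728 = \left(\frac{1}{2} \left(- \frac{1}{15}\right) 8\right)^{2} + 322728 = \left(- \frac{4}{15}\right)^{2} + 322728 = \frac{16}{225} + 322728 = \frac{72613816}{225}$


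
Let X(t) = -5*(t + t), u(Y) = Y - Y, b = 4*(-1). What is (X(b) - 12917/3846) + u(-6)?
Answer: 140923/3846 ≈ 36.641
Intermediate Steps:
b = -4
u(Y) = 0
X(t) = -10*t
(X(b) - 12917/3846) + u(-6) = (-10*(-4) - 12917/3846) + 0 = (40 - 12917*1/3846) + 0 = (40 - 12917/3846) + 0 = 140923/3846 + 0 = 140923/3846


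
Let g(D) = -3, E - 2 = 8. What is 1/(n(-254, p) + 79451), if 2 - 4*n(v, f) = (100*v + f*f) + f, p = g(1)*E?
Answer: 1/85584 ≈ 1.1684e-5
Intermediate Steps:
E = 10 (E = 2 + 8 = 10)
p = -30 (p = -3*10 = -30)
n(v, f) = ½ - 25*v - f/4 - f²/4 (n(v, f) = ½ - ((100*v + f*f) + f)/4 = ½ - ((100*v + f²) + f)/4 = ½ - ((f² + 100*v) + f)/4 = ½ - (f + f² + 100*v)/4 = ½ + (-25*v - f/4 - f²/4) = ½ - 25*v - f/4 - f²/4)
1/(n(-254, p) + 79451) = 1/((½ - 25*(-254) - ¼*(-30) - ¼*(-30)²) + 79451) = 1/((½ + 6350 + 15/2 - ¼*900) + 79451) = 1/((½ + 6350 + 15/2 - 225) + 79451) = 1/(6133 + 79451) = 1/85584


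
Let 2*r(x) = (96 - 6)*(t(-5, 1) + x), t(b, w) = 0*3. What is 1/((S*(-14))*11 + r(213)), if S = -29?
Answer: 1/14051 ≈ 7.1169e-5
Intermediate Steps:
t(b, w) = 0
r(x) = 45*x (r(x) = ((96 - 6)*(0 + x))/2 = (90*x)/2 = 45*x)
1/((S*(-14))*11 + r(213)) = 1/(-29*(-14)*11 + 45*213) = 1/(406*11 + 9585) = 1/(4466 + 9585) = 1/14051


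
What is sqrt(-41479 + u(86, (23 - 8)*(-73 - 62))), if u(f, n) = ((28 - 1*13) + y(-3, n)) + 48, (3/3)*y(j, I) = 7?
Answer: 3*I*sqrt(4601) ≈ 203.49*I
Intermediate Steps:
y(j, I) = 7
u(f, n) = 70 (u(f, n) = ((28 - 1*13) + 7) + 48 = ((28 - 13) + 7) + 48 = (15 + 7) + 48 = 22 + 48 = 70)
sqrt(-41479 + u(86, (23 - 8)*(-73 - 62))) = sqrt(-41479 + 70) = sqrt(-41409) = 3*I*sqrt(4601)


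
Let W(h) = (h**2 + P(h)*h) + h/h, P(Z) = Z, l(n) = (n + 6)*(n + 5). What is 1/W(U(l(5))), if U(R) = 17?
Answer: 1/579 ≈ 0.0017271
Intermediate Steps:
l(n) = (5 + n)*(6 + n) (l(n) = (6 + n)*(5 + n) = (5 + n)*(6 + n))
W(h) = 1 + 2*h**2 (W(h) = (h**2 + h*h) + h/h = (h**2 + h**2) + 1 = 2*h**2 + 1 = 1 + 2*h**2)
1/W(U(l(5))) = 1/(1 + 2*17**2) = 1/(1 + 2*289) = 1/(1 + 578) = 1/579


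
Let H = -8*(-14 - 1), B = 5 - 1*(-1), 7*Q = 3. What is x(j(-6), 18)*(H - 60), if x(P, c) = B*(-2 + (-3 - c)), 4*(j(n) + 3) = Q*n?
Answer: -8280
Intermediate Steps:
Q = 3/7 (Q = (⅐)*3 = 3/7 ≈ 0.42857)
B = 6 (B = 5 + 1 = 6)
j(n) = -3 + 3*n/28 (j(n) = -3 + (3*n/7)/4 = -3 + 3*n/28)
H = 120 (H = -8*(-15) = 120)
x(P, c) = -30 - 6*c (x(P, c) = 6*(-2 + (-3 - c)) = 6*(-5 - c) = -30 - 6*c)
x(j(-6), 18)*(H - 60) = (-30 - 6*18)*(120 - 60) = (-30 - 108)*60 = -138*60 = -8280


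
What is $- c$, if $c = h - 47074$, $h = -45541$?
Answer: $92615$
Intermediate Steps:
$c = -92615$ ($c = -45541 - 47074 = -92615$)
$- c = \left(-1\right) \left(-92615\right) = 92615$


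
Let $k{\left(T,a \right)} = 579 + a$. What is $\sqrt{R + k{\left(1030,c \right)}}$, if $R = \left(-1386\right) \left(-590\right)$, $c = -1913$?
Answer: $\sqrt{816406} \approx 903.55$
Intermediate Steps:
$R = 817740$
$\sqrt{R + k{\left(1030,c \right)}} = \sqrt{817740 + \left(579 - 1913\right)} = \sqrt{817740 - 1334} = \sqrt{816406}$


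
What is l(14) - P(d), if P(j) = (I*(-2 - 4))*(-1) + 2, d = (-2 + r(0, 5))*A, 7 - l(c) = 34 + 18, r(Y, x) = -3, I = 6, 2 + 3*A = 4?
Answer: -83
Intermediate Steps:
A = 2/3 (A = -2/3 + (1/3)*4 = -2/3 + 4/3 = 2/3 ≈ 0.66667)
l(c) = -45 (l(c) = 7 - (34 + 18) = 7 - 1*52 = 7 - 52 = -45)
d = -10/3 (d = (-2 - 3)*(2/3) = -5*2/3 = -10/3 ≈ -3.3333)
P(j) = 38 (P(j) = (6*(-2 - 4))*(-1) + 2 = (6*(-6))*(-1) + 2 = -36*(-1) + 2 = 36 + 2 = 38)
l(14) - P(d) = -45 - 1*38 = -45 - 38 = -83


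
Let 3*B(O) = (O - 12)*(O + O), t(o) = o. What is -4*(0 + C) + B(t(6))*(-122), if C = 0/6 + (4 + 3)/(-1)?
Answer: 2956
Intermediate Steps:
C = -7 (C = 0*(1/6) + 7*(-1) = 0 - 7 = -7)
B(O) = 2*O*(-12 + O)/3 (B(O) = ((O - 12)*(O + O))/3 = ((-12 + O)*(2*O))/3 = (2*O*(-12 + O))/3 = 2*O*(-12 + O)/3)
-4*(0 + C) + B(t(6))*(-122) = -4*(0 - 7) + ((2/3)*6*(-12 + 6))*(-122) = -4*(-7) + ((2/3)*6*(-6))*(-122) = 28 - 24*(-122) = 28 + 2928 = 2956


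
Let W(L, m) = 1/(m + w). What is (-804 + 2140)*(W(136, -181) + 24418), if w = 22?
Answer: 5186967896/159 ≈ 3.2622e+7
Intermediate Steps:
W(L, m) = 1/(22 + m) (W(L, m) = 1/(m + 22) = 1/(22 + m))
(-804 + 2140)*(W(136, -181) + 24418) = (-804 + 2140)*(1/(22 - 181) + 24418) = 1336*(1/(-159) + 24418) = 1336*(-1/159 + 24418) = 1336*(3882461/159) = 5186967896/159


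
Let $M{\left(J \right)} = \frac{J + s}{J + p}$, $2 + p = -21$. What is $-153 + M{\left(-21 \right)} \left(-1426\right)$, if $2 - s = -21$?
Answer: $- \frac{970}{11} \approx -88.182$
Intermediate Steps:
$p = -23$ ($p = -2 - 21 = -23$)
$s = 23$ ($s = 2 - -21 = 2 + 21 = 23$)
$M{\left(J \right)} = \frac{23 + J}{-23 + J}$ ($M{\left(J \right)} = \frac{J + 23}{J - 23} = \frac{23 + J}{-23 + J}$)
$-153 + M{\left(-21 \right)} \left(-1426\right) = -153 + \frac{23 - 21}{-23 - 21} \left(-1426\right) = -153 + \frac{1}{-44} \cdot 2 \left(-1426\right) = -153 + \left(- \frac{1}{44}\right) 2 \left(-1426\right) = -153 - - \frac{713}{11} = -153 + \frac{713}{11} = - \frac{970}{11}$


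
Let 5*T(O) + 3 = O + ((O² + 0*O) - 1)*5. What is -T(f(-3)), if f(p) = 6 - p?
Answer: -406/5 ≈ -81.200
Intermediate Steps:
T(O) = -8/5 + O² + O/5 (T(O) = -⅗ + (O + ((O² + 0*O) - 1)*5)/5 = -⅗ + (O + ((O² + 0) - 1)*5)/5 = -⅗ + (O + (O² - 1)*5)/5 = -⅗ + (O + (-1 + O²)*5)/5 = -⅗ + (O + (-5 + 5*O²))/5 = -⅗ + (-5 + O + 5*O²)/5 = -⅗ + (-1 + O² + O/5) = -8/5 + O² + O/5)
-T(f(-3)) = -(-8/5 + (6 - 1*(-3))² + (6 - 1*(-3))/5) = -(-8/5 + (6 + 3)² + (6 + 3)/5) = -(-8/5 + 9² + (⅕)*9) = -(-8/5 + 81 + 9/5) = -1*406/5 = -406/5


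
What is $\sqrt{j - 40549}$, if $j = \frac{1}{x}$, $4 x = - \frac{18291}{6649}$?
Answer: $\frac{i \sqrt{13566587521305}}{18291} \approx 201.37 i$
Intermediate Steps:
$x = - \frac{18291}{26596}$ ($x = \frac{\left(-18291\right) \frac{1}{6649}}{4} = \frac{1}{4} \left(- \frac{18291}{6649}\right) = - \frac{18291}{26596} \approx -0.68773$)
$j = - \frac{26596}{18291}$ ($j = \frac{1}{- \frac{18291}{26596}} = - \frac{26596}{18291} \approx -1.454$)
$\sqrt{j - 40549} = \sqrt{- \frac{26596}{18291} - 40549} = \sqrt{- \frac{741708355}{18291}} = \frac{i \sqrt{13566587521305}}{18291}$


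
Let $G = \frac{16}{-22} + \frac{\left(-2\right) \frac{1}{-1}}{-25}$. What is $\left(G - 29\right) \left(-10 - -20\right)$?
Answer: $- \frac{16394}{55} \approx -298.07$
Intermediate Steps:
$G = - \frac{222}{275}$ ($G = 16 \left(- \frac{1}{22}\right) + \left(-2\right) \left(-1\right) \left(- \frac{1}{25}\right) = - \frac{8}{11} + 2 \left(- \frac{1}{25}\right) = - \frac{8}{11} - \frac{2}{25} = - \frac{222}{275} \approx -0.80727$)
$\left(G - 29\right) \left(-10 - -20\right) = \left(- \frac{222}{275} - 29\right) \left(-10 - -20\right) = - \frac{8197 \left(-10 + 20\right)}{275} = \left(- \frac{8197}{275}\right) 10 = - \frac{16394}{55}$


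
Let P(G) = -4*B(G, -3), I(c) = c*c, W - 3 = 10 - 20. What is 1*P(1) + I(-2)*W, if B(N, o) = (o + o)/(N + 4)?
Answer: -116/5 ≈ -23.200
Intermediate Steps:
B(N, o) = 2*o/(4 + N) (B(N, o) = (2*o)/(4 + N) = 2*o/(4 + N))
W = -7 (W = 3 + (10 - 20) = 3 - 10 = -7)
I(c) = c²
P(G) = 24/(4 + G) (P(G) = -8*(-3)/(4 + G) = -(-24)/(4 + G) = 24/(4 + G))
1*P(1) + I(-2)*W = 1*(24/(4 + 1)) + (-2)²*(-7) = 1*(24/5) + 4*(-7) = 1*(24*(⅕)) - 28 = 1*(24/5) - 28 = 24/5 - 28 = -116/5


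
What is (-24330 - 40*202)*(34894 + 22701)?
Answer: -1866653950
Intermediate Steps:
(-24330 - 40*202)*(34894 + 22701) = (-24330 - 8080)*57595 = -32410*57595 = -1866653950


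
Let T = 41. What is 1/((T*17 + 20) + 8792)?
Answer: 1/9509 ≈ 0.00010516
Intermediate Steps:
1/((T*17 + 20) + 8792) = 1/((41*17 + 20) + 8792) = 1/((697 + 20) + 8792) = 1/(717 + 8792) = 1/9509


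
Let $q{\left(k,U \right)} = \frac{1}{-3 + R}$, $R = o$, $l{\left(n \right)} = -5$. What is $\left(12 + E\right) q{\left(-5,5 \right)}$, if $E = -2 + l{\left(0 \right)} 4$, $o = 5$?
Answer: $-5$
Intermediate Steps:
$R = 5$
$q{\left(k,U \right)} = \frac{1}{2}$ ($q{\left(k,U \right)} = \frac{1}{-3 + 5} = \frac{1}{2}$)
$E = -22$ ($E = -2 - 20 = -22$)
$\left(12 + E\right) q{\left(-5,5 \right)} = \left(12 - 22\right) \frac{1}{2} = \left(-10\right) \frac{1}{2} = -5$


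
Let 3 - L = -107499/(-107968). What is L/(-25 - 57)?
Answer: -30915/1264768 ≈ -0.024443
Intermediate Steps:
L = 30915/15424 (L = 3 - (-107499)/(-107968) = 3 - (-107499)*(-1)/107968 = 3 - 1*15357/15424 = 3 - 15357/15424 = 30915/15424 ≈ 2.0043)
L/(-25 - 57) = (30915/15424)/(-25 - 57) = (30915/15424)/(-82) = -1/82*30915/15424 = -30915/1264768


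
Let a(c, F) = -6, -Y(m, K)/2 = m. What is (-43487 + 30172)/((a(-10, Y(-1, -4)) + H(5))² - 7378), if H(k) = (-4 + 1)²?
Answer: 13315/7369 ≈ 1.8069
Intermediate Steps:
Y(m, K) = -2*m
H(k) = 9 (H(k) = (-3)² = 9)
(-43487 + 30172)/((a(-10, Y(-1, -4)) + H(5))² - 7378) = (-43487 + 30172)/((-6 + 9)² - 7378) = -13315/(3² - 7378) = -13315/(9 - 7378) = -13315/(-7369) = -13315*(-1/7369) = 13315/7369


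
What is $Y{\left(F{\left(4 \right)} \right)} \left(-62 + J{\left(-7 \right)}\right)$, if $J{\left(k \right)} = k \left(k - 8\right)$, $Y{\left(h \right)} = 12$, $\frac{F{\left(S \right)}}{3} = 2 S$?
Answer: $516$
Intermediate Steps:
$F{\left(S \right)} = 6 S$ ($F{\left(S \right)} = 3 \cdot 2 S = 6 S$)
$J{\left(k \right)} = k \left(-8 + k\right)$
$Y{\left(F{\left(4 \right)} \right)} \left(-62 + J{\left(-7 \right)}\right) = 12 \left(-62 - 7 \left(-8 - 7\right)\right) = 12 \left(-62 - -105\right) = 12 \left(-62 + 105\right) = 12 \cdot 43 = 516$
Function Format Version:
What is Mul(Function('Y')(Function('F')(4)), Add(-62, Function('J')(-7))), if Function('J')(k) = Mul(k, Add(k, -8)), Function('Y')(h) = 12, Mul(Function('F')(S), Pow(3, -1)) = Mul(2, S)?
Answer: 516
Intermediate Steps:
Function('F')(S) = Mul(6, S) (Function('F')(S) = Mul(3, Mul(2, S)) = Mul(6, S))
Function('J')(k) = Mul(k, Add(-8, k))
Mul(Function('Y')(Function('F')(4)), Add(-62, Function('J')(-7))) = Mul(12, Add(-62, Mul(-7, Add(-8, -7)))) = Mul(12, Add(-62, Mul(-7, -15))) = Mul(12, Add(-62, 105)) = Mul(12, 43) = 516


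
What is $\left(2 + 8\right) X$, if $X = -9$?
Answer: $-90$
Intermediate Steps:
$\left(2 + 8\right) X = \left(2 + 8\right) \left(-9\right) = 10 \left(-9\right) = -90$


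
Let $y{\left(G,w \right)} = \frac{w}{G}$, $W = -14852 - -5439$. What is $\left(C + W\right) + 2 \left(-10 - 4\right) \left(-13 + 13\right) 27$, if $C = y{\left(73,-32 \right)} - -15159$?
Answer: $\frac{419426}{73} \approx 5745.6$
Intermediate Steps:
$W = -9413$ ($W = -14852 + 5439 = -9413$)
$C = \frac{1106575}{73}$ ($C = - \frac{32}{73} - -15159 = \left(-32\right) \frac{1}{73} + 15159 = - \frac{32}{73} + 15159 = \frac{1106575}{73} \approx 15159.0$)
$\left(C + W\right) + 2 \left(-10 - 4\right) \left(-13 + 13\right) 27 = \left(\frac{1106575}{73} - 9413\right) + 2 \left(-10 - 4\right) \left(-13 + 13\right) 27 = \frac{419426}{73} + 2 \left(\left(-14\right) 0\right) 27 = \frac{419426}{73} + 2 \cdot 0 \cdot 27 = \frac{419426}{73} + 0 \cdot 27 = \frac{419426}{73} + 0 = \frac{419426}{73}$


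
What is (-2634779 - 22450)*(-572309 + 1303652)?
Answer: -1943345828547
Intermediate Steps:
(-2634779 - 22450)*(-572309 + 1303652) = -2657229*731343 = -1943345828547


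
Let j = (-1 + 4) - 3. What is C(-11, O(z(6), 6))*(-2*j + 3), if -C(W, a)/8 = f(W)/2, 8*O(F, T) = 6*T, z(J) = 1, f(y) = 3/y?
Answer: 36/11 ≈ 3.2727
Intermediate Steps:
O(F, T) = 3*T/4 (O(F, T) = (6*T)/8 = 3*T/4)
C(W, a) = -12/W (C(W, a) = -8*3/W/2 = -12/W)
j = 0 (j = 3 - 3 = 0)
C(-11, O(z(6), 6))*(-2*j + 3) = (-12/(-11))*(-2*0 + 3) = (-12*(-1/11))*(0 + 3) = (12/11)*3 = 36/11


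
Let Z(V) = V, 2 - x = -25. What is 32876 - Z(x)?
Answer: 32849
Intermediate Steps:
x = 27 (x = 2 - 1*(-25) = 2 + 25 = 27)
32876 - Z(x) = 32876 - 1*27 = 32876 - 27 = 32849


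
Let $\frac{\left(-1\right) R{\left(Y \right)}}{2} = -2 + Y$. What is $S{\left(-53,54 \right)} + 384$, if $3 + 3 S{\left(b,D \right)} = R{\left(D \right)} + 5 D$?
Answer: $\frac{1315}{3} \approx 438.33$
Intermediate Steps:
$R{\left(Y \right)} = 4 - 2 Y$ ($R{\left(Y \right)} = - 2 \left(-2 + Y\right) = 4 - 2 Y$)
$S{\left(b,D \right)} = \frac{1}{3} + D$ ($S{\left(b,D \right)} = -1 + \frac{\left(4 - 2 D\right) + 5 D}{3} = -1 + \frac{4 + 3 D}{3} = -1 + \left(\frac{4}{3} + D\right) = \frac{1}{3} + D$)
$S{\left(-53,54 \right)} + 384 = \left(\frac{1}{3} + 54\right) + 384 = \frac{163}{3} + 384 = \frac{1315}{3}$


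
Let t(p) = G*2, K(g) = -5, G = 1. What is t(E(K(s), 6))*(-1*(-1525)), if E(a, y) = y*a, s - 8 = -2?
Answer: 3050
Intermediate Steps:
s = 6 (s = 8 - 2 = 6)
E(a, y) = a*y
t(p) = 2 (t(p) = 1*2 = 2)
t(E(K(s), 6))*(-1*(-1525)) = 2*(-1*(-1525)) = 2*1525 = 3050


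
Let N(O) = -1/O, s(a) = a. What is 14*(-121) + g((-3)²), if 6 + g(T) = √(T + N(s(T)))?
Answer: -1700 + 4*√5/3 ≈ -1697.0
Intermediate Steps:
g(T) = -6 + √(T - 1/T)
14*(-121) + g((-3)²) = 14*(-121) + (-6 + √((-3)² - 1/((-3)²))) = -1694 + (-6 + √(9 - 1/9)) = -1694 + (-6 + √(9 - 1*⅑)) = -1694 + (-6 + √(9 - ⅑)) = -1694 + (-6 + √(80/9)) = -1694 + (-6 + 4*√5/3) = -1700 + 4*√5/3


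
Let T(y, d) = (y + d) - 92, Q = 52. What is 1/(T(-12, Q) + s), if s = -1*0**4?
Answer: -1/52 ≈ -0.019231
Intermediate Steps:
T(y, d) = -92 + d + y (T(y, d) = (d + y) - 92 = -92 + d + y)
s = 0 (s = -1*0 = 0)
1/(T(-12, Q) + s) = 1/((-92 + 52 - 12) + 0) = 1/(-52 + 0) = 1/(-52) = -1/52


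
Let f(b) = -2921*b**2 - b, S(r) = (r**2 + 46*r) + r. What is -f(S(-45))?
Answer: 23660010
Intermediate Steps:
S(r) = r**2 + 47*r
f(b) = -b - 2921*b**2
-f(S(-45)) = -(-1)*(-45*(47 - 45))*(1 + 2921*(-45*(47 - 45))) = -(-1)*(-45*2)*(1 + 2921*(-45*2)) = -(-1)*(-90)*(1 + 2921*(-90)) = -(-1)*(-90)*(1 - 262890) = -(-1)*(-90)*(-262889) = -1*(-23660010) = 23660010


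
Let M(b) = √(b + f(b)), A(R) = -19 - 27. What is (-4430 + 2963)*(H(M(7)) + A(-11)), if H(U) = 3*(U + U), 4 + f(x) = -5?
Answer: 67482 - 8802*I*√2 ≈ 67482.0 - 12448.0*I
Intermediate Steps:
A(R) = -46
f(x) = -9 (f(x) = -4 - 5 = -9)
M(b) = √(-9 + b) (M(b) = √(b - 9) = √(-9 + b))
H(U) = 6*U (H(U) = 3*(2*U) = 6*U)
(-4430 + 2963)*(H(M(7)) + A(-11)) = (-4430 + 2963)*(6*√(-9 + 7) - 46) = -1467*(6*√(-2) - 46) = -1467*(6*(I*√2) - 46) = -1467*(6*I*√2 - 46) = -1467*(-46 + 6*I*√2) = 67482 - 8802*I*√2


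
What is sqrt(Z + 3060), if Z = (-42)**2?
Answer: 6*sqrt(134) ≈ 69.455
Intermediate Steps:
Z = 1764
sqrt(Z + 3060) = sqrt(1764 + 3060) = sqrt(4824) = 6*sqrt(134)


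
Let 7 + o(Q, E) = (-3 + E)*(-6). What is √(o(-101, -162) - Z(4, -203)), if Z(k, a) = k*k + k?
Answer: 3*√107 ≈ 31.032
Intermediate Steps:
Z(k, a) = k + k² (Z(k, a) = k² + k = k + k²)
o(Q, E) = 11 - 6*E (o(Q, E) = -7 + (-3 + E)*(-6) = -7 + (18 - 6*E) = 11 - 6*E)
√(o(-101, -162) - Z(4, -203)) = √((11 - 6*(-162)) - 4*(1 + 4)) = √((11 + 972) - 4*5) = √(983 - 1*20) = √(983 - 20) = √963 = 3*√107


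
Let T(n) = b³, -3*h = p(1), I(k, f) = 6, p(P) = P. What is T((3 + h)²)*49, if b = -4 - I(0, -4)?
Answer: -49000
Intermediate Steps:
h = -⅓ (h = -⅓*1 = -⅓ ≈ -0.33333)
b = -10 (b = -4 - 1*6 = -4 - 6 = -10)
T(n) = -1000 (T(n) = (-10)³ = -1000)
T((3 + h)²)*49 = -1000*49 = -49000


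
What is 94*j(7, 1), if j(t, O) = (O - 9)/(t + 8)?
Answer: -752/15 ≈ -50.133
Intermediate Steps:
j(t, O) = (-9 + O)/(8 + t)
94*j(7, 1) = 94*((-9 + 1)/(8 + 7)) = 94*(-8/15) = -752/15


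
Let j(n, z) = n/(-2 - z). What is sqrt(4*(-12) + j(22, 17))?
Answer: I*sqrt(17746)/19 ≈ 7.0113*I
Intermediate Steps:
sqrt(4*(-12) + j(22, 17)) = sqrt(4*(-12) - 1*22/(2 + 17)) = sqrt(-48 - 1*22/19) = sqrt(-48 - 1*22*1/19) = sqrt(-48 - 22/19) = sqrt(-934/19) = I*sqrt(17746)/19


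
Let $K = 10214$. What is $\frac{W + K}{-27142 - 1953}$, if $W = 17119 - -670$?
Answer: $- \frac{28003}{29095} \approx -0.96247$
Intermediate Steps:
$W = 17789$ ($W = 17119 + 670 = 17789$)
$\frac{W + K}{-27142 - 1953} = \frac{17789 + 10214}{-27142 - 1953} = \frac{28003}{-29095} = 28003 \left(- \frac{1}{29095}\right) = - \frac{28003}{29095}$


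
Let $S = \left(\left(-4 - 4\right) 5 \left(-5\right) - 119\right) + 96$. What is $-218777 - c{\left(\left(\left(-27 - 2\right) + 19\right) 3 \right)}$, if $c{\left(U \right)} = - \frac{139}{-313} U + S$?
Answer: $- \frac{68528432}{313} \approx -2.1894 \cdot 10^{5}$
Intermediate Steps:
$S = 177$ ($S = \left(\left(-8\right) 5 \left(-5\right) - 119\right) + 96 = \left(\left(-40\right) \left(-5\right) - 119\right) + 96 = \left(200 - 119\right) + 96 = 81 + 96 = 177$)
$c{\left(U \right)} = 177 + \frac{139 U}{313}$ ($c{\left(U \right)} = - \frac{139}{-313} U + 177 = \left(-139\right) \left(- \frac{1}{313}\right) U + 177 = \frac{139 U}{313} + 177 = 177 + \frac{139 U}{313}$)
$-218777 - c{\left(\left(\left(-27 - 2\right) + 19\right) 3 \right)} = -218777 - \left(177 + \frac{139 \left(\left(-27 - 2\right) + 19\right) 3}{313}\right) = -218777 - \left(177 + \frac{139 \left(-29 + 19\right) 3}{313}\right) = -218777 - \left(177 + \frac{139 \left(\left(-10\right) 3\right)}{313}\right) = -218777 - \left(177 + \frac{139}{313} \left(-30\right)\right) = -218777 - \left(177 - \frac{4170}{313}\right) = -218777 - \frac{51231}{313} = - \frac{68528432}{313}$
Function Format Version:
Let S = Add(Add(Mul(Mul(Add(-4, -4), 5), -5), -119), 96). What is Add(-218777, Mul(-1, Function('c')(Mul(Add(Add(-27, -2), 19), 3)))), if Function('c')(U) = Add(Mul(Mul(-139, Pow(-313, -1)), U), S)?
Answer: Rational(-68528432, 313) ≈ -2.1894e+5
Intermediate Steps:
S = 177 (S = Add(Add(Mul(Mul(-8, 5), -5), -119), 96) = Add(Add(Mul(-40, -5), -119), 96) = Add(Add(200, -119), 96) = Add(81, 96) = 177)
Function('c')(U) = Add(177, Mul(Rational(139, 313), U)) (Function('c')(U) = Add(Mul(Mul(-139, Pow(-313, -1)), U), 177) = Add(Mul(Mul(-139, Rational(-1, 313)), U), 177) = Add(Mul(Rational(139, 313), U), 177) = Add(177, Mul(Rational(139, 313), U)))
Add(-218777, Mul(-1, Function('c')(Mul(Add(Add(-27, -2), 19), 3)))) = Add(-218777, Mul(-1, Add(177, Mul(Rational(139, 313), Mul(Add(Add(-27, -2), 19), 3))))) = Add(-218777, Mul(-1, Add(177, Mul(Rational(139, 313), Mul(Add(-29, 19), 3))))) = Add(-218777, Mul(-1, Add(177, Mul(Rational(139, 313), Mul(-10, 3))))) = Add(-218777, Mul(-1, Add(177, Mul(Rational(139, 313), -30)))) = Add(-218777, Mul(-1, Add(177, Rational(-4170, 313)))) = Add(-218777, Mul(-1, Rational(51231, 313))) = Add(-218777, Rational(-51231, 313)) = Rational(-68528432, 313)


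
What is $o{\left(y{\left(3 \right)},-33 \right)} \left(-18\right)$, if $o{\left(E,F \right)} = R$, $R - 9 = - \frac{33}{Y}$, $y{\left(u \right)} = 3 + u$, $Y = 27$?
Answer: $-140$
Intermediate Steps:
$R = \frac{70}{9}$ ($R = 9 - \frac{33}{27} = 9 - \frac{11}{9} = \frac{70}{9} \approx 7.7778$)
$o{\left(E,F \right)} = \frac{70}{9}$
$o{\left(y{\left(3 \right)},-33 \right)} \left(-18\right) = \frac{70}{9} \left(-18\right) = -140$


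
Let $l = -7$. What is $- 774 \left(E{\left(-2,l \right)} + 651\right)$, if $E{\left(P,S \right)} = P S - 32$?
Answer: $-489942$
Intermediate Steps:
$E{\left(P,S \right)} = -32 + P S$
$- 774 \left(E{\left(-2,l \right)} + 651\right) = - 774 \left(\left(-32 - -14\right) + 651\right) = - 774 \left(\left(-32 + 14\right) + 651\right) = - 774 \left(-18 + 651\right) = \left(-774\right) 633 = -489942$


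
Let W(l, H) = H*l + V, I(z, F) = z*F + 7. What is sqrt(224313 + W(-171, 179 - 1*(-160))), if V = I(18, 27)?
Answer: sqrt(166837) ≈ 408.46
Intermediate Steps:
I(z, F) = 7 + F*z (I(z, F) = F*z + 7 = 7 + F*z)
V = 493 (V = 7 + 27*18 = 7 + 486 = 493)
W(l, H) = 493 + H*l (W(l, H) = H*l + 493 = 493 + H*l)
sqrt(224313 + W(-171, 179 - 1*(-160))) = sqrt(224313 + (493 + (179 - 1*(-160))*(-171))) = sqrt(224313 + (493 + (179 + 160)*(-171))) = sqrt(224313 + (493 + 339*(-171))) = sqrt(224313 + (493 - 57969)) = sqrt(224313 - 57476) = sqrt(166837)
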